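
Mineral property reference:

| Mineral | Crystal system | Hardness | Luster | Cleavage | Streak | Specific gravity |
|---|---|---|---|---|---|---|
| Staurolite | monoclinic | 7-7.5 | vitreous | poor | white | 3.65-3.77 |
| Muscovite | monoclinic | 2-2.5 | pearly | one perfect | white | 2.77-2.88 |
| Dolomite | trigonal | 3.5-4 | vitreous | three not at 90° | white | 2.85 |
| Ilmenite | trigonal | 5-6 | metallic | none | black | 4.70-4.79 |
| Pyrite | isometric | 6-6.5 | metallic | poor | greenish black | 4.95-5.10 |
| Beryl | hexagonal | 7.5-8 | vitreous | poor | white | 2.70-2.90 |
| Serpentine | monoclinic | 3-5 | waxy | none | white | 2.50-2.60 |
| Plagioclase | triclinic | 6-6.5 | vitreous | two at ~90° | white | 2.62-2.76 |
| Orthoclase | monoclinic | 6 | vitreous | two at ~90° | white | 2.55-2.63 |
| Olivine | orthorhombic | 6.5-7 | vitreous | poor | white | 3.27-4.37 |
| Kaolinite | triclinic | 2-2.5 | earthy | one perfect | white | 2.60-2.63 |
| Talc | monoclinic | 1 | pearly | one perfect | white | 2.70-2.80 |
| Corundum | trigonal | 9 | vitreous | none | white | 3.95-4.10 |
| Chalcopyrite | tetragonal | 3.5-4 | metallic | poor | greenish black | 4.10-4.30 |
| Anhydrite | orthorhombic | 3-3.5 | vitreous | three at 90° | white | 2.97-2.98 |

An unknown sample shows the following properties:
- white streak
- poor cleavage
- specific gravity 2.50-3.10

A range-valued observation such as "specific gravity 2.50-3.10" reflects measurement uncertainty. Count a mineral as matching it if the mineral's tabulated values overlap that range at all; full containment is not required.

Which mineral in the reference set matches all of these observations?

Beryl

White streak rules out Ilmenite, Pyrite, Chalcopyrite.
Poor cleavage — only Staurolite, Beryl, Olivine remain.
Specific gravity 2.50-3.10 — narrows the field to Beryl.
Beryl is the sole remaining match.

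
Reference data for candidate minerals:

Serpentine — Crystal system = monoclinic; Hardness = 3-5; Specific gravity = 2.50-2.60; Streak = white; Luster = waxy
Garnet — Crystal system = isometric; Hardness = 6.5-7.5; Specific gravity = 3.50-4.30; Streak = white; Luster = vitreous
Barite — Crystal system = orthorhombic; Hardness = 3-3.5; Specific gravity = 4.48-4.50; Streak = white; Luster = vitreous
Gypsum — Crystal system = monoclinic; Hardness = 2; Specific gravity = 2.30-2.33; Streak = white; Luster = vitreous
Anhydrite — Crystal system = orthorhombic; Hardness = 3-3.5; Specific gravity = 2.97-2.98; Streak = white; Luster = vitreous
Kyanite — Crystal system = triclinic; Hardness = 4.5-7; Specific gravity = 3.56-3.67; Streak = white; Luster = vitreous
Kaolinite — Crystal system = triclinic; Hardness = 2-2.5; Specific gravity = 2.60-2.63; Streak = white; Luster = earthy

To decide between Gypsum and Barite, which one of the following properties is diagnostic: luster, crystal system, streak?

Luster: both vitreous — identical.
Crystal system: Gypsum monoclinic, Barite orthorhombic — different.
Streak: both white — identical.
Of the listed properties, crystal system is the one that separates them.

crystal system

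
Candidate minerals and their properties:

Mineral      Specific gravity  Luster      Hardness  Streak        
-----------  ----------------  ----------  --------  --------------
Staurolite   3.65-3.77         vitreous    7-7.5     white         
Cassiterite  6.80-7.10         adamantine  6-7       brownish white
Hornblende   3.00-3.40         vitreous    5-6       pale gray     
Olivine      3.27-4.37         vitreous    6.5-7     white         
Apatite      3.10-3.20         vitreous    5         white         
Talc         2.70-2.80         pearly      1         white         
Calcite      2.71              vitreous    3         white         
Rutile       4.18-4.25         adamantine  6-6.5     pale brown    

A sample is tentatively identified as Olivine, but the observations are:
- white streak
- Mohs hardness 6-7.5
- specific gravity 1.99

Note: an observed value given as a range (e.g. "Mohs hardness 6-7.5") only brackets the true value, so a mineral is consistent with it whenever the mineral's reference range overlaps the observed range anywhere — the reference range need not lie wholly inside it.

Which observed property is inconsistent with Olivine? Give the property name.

White streak: Olivine has white streak — agrees.
Mohs hardness 6-7.5: Olivine has hardness 6.5-7 — agrees.
Specific gravity 1.99: Olivine has SG 3.27-4.37 — outside the reference range.
Everything matches except the specific gravity.

specific gravity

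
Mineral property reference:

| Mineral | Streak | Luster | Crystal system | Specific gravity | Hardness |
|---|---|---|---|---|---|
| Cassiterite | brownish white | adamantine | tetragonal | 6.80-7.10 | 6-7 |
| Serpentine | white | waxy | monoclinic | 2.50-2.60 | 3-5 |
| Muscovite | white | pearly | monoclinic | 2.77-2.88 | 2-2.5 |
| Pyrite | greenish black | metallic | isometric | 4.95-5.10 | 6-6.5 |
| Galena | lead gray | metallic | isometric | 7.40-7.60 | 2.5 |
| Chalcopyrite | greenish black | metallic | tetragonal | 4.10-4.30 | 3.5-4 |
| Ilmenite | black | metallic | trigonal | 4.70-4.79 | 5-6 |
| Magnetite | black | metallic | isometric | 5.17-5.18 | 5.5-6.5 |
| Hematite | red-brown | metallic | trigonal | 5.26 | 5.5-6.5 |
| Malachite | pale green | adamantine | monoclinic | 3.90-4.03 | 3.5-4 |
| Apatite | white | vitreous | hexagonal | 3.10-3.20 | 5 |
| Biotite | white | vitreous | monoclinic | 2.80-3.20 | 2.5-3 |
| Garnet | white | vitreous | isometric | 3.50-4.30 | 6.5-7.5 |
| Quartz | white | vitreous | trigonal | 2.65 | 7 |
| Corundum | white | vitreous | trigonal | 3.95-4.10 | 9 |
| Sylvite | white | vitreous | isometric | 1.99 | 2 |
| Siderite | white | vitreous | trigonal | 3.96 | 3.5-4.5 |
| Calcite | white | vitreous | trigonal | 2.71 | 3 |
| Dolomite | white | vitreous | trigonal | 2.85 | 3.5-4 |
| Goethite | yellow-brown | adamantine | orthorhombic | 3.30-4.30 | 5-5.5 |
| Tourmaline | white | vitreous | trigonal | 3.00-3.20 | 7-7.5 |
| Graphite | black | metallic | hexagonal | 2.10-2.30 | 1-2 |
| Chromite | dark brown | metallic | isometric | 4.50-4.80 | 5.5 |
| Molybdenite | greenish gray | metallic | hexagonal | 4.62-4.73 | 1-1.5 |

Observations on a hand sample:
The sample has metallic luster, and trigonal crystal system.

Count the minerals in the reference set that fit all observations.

2

Metallic luster — narrows the field to Pyrite, Galena, Chalcopyrite, Ilmenite, Magnetite, Hematite, Graphite, Chromite, Molybdenite.
Trigonal crystal system — only Ilmenite, Hematite remain.
The minerals that satisfy all observations are Hematite, Ilmenite.
That is 2 minerals.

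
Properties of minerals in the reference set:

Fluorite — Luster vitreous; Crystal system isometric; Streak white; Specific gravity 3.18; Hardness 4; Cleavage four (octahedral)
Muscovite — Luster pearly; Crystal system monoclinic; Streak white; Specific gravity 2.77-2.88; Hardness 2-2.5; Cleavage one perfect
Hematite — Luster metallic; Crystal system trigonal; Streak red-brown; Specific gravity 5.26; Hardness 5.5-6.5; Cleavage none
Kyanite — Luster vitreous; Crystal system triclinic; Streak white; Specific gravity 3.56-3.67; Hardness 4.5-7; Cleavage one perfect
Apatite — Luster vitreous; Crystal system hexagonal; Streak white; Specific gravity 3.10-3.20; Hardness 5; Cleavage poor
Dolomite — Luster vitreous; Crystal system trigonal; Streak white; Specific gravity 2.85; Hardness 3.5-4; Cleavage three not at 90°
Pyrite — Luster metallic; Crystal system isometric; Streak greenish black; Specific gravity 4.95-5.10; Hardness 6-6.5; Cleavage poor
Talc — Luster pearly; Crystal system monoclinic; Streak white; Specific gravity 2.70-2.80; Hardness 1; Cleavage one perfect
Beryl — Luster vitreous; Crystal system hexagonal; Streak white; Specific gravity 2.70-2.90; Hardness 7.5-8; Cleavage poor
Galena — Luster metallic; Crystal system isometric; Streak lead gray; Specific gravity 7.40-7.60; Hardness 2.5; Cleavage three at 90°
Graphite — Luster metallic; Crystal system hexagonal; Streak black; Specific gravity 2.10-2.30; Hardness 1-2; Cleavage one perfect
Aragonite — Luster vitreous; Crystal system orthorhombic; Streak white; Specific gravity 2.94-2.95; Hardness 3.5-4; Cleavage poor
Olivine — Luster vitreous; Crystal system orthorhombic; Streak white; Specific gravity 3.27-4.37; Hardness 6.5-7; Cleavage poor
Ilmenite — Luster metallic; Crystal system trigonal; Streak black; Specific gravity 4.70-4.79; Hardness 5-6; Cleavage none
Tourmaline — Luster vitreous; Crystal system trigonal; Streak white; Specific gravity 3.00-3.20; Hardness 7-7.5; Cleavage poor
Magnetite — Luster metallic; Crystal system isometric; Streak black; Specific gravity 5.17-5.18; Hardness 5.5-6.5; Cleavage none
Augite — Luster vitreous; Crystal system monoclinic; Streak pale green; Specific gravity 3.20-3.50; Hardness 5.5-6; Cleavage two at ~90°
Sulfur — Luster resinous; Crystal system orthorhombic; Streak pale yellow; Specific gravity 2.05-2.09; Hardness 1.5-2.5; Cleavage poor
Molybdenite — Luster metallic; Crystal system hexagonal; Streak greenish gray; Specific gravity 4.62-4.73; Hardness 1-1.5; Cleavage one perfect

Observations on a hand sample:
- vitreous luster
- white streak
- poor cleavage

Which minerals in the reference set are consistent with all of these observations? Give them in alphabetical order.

Vitreous luster: Fluorite, Kyanite, Apatite, Dolomite, Beryl, Aragonite, Olivine, Tourmaline, Augite remain.
White streak rules out Augite.
Poor cleavage excludes Fluorite, Kyanite, Dolomite.
Remaining candidates: Apatite, Aragonite, Beryl, Olivine, Tourmaline.

Apatite, Aragonite, Beryl, Olivine, Tourmaline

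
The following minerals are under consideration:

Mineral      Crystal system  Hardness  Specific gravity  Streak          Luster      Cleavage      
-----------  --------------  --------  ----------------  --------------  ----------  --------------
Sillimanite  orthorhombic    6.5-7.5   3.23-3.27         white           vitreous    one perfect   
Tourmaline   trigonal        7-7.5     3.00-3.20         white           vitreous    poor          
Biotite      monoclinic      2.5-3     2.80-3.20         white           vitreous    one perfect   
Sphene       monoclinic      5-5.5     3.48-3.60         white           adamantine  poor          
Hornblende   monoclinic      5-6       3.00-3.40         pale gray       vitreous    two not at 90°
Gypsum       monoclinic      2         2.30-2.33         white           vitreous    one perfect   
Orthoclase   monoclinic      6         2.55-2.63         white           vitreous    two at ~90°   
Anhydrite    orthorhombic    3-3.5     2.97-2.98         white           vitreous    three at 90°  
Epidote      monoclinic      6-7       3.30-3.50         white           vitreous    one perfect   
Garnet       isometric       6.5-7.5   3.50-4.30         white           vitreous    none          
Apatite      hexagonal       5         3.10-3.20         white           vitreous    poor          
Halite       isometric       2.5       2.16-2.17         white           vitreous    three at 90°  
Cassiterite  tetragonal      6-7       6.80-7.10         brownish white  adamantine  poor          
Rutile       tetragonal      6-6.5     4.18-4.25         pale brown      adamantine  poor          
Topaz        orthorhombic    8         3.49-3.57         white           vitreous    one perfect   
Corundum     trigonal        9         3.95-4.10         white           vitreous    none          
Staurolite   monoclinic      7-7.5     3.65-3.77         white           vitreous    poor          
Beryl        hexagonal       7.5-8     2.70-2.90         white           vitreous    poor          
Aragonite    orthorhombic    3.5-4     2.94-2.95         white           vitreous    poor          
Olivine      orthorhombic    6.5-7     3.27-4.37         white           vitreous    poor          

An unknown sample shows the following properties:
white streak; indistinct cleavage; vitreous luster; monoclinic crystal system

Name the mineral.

White streak is inconsistent with Hornblende, Cassiterite, Rutile.
Indistinct cleavage: narrows the field to Tourmaline, Sphene, Apatite, Staurolite, Beryl, Aragonite, Olivine.
Vitreous luster excludes Sphene.
Monoclinic crystal system: narrows the field to Staurolite.
Staurolite is the sole remaining match.

Staurolite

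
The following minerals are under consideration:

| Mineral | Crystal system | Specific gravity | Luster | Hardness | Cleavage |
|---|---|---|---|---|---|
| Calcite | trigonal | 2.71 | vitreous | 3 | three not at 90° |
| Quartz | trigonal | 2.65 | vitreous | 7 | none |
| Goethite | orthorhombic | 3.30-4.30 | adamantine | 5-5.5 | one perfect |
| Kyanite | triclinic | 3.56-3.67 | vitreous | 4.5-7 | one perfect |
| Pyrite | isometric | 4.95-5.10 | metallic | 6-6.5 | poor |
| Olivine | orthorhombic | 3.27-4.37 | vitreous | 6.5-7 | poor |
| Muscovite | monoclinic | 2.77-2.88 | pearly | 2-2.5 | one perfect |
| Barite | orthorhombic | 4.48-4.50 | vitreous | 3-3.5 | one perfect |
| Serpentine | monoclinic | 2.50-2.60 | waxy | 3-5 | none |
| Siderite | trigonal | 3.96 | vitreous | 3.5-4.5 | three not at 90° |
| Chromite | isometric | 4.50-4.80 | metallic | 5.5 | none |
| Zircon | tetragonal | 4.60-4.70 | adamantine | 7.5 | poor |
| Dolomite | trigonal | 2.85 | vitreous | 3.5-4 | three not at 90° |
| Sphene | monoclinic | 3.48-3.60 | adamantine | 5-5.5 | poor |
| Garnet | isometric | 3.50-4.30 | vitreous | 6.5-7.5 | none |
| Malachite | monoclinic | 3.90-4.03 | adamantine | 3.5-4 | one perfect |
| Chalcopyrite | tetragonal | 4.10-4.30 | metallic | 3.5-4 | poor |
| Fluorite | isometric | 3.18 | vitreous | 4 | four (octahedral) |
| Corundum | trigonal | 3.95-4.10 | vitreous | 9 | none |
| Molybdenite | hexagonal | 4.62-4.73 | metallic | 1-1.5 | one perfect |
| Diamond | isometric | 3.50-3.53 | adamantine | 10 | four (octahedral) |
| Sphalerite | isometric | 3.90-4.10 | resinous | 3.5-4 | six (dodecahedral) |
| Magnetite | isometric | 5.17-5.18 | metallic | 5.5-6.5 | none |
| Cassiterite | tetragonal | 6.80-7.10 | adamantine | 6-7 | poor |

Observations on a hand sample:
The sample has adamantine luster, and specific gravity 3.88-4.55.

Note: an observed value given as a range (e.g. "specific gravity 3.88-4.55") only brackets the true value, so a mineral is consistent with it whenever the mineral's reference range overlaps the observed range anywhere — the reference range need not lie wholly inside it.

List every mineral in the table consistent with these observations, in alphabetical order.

Adamantine luster — leaves Goethite, Zircon, Sphene, Malachite, Diamond, Cassiterite.
Specific gravity 3.88-4.55 — only Goethite, Malachite remain.
Consistent with every observation: Goethite, Malachite.

Goethite, Malachite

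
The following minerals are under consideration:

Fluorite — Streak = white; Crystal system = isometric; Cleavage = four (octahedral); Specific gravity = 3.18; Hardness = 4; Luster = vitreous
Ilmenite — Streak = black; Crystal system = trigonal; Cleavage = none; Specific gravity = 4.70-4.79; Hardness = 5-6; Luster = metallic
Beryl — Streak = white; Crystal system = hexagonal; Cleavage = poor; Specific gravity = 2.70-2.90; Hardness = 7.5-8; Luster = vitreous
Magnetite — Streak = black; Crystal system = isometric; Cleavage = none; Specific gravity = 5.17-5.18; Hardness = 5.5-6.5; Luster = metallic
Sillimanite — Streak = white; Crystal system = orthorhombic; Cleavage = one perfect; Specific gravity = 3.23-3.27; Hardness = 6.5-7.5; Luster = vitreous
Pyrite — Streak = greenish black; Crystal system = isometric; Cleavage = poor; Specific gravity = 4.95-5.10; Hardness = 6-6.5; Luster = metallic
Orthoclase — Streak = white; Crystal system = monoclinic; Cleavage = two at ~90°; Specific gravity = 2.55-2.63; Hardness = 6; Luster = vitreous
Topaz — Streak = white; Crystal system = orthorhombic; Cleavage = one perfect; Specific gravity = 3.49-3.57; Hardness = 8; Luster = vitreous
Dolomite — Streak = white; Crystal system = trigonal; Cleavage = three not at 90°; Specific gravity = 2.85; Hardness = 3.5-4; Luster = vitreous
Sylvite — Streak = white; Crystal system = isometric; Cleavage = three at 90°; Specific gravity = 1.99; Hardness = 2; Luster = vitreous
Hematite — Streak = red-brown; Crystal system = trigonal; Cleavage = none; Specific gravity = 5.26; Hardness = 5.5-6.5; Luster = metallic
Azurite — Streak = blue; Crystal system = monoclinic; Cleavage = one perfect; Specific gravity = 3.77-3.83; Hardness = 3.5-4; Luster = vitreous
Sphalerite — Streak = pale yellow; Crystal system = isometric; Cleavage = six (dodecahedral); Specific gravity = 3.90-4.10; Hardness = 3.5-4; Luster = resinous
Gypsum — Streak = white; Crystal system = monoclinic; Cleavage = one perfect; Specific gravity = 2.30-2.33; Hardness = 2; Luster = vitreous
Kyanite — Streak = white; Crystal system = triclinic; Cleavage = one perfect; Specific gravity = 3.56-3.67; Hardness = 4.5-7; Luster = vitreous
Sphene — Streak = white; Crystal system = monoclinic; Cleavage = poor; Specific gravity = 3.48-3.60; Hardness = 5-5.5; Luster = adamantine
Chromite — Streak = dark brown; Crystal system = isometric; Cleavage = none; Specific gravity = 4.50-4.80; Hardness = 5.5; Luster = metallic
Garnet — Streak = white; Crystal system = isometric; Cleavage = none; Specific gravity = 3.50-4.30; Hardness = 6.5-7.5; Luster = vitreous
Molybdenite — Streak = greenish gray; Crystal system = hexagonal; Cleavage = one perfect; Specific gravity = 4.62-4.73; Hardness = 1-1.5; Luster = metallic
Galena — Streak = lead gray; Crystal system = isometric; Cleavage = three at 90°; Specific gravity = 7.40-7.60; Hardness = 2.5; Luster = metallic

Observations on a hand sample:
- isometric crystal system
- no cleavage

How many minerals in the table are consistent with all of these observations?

Isometric crystal system: only Fluorite, Magnetite, Pyrite, Sylvite, Sphalerite, Chromite, Garnet, Galena remain.
No cleavage: narrows the field to Magnetite, Chromite, Garnet.
Remaining candidates: Chromite, Garnet, Magnetite.
That is 3 minerals.

3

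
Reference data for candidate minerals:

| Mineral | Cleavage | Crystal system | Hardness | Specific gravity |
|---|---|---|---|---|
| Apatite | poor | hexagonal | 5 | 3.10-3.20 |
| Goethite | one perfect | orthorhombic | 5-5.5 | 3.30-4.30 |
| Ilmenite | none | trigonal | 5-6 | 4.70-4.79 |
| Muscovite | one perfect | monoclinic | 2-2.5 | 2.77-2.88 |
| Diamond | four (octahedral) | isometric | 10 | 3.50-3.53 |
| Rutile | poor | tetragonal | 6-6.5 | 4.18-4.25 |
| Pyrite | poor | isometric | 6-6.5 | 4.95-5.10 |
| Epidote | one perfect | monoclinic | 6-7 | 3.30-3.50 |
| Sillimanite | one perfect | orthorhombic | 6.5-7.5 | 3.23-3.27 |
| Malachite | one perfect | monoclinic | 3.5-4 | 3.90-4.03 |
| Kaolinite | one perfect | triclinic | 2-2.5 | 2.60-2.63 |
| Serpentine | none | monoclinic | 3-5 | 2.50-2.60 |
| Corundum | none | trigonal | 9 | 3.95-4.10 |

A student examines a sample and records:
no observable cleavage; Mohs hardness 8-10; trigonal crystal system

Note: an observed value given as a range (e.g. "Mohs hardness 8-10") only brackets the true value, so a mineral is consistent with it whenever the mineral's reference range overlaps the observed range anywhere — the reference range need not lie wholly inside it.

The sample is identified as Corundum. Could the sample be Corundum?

No observable cleavage — matches Corundum (cleavage none).
Mohs hardness 8-10 — matches Corundum (hardness 9).
Trigonal crystal system — matches Corundum (trigonal system).
Nothing contradicts Corundum.

Consistent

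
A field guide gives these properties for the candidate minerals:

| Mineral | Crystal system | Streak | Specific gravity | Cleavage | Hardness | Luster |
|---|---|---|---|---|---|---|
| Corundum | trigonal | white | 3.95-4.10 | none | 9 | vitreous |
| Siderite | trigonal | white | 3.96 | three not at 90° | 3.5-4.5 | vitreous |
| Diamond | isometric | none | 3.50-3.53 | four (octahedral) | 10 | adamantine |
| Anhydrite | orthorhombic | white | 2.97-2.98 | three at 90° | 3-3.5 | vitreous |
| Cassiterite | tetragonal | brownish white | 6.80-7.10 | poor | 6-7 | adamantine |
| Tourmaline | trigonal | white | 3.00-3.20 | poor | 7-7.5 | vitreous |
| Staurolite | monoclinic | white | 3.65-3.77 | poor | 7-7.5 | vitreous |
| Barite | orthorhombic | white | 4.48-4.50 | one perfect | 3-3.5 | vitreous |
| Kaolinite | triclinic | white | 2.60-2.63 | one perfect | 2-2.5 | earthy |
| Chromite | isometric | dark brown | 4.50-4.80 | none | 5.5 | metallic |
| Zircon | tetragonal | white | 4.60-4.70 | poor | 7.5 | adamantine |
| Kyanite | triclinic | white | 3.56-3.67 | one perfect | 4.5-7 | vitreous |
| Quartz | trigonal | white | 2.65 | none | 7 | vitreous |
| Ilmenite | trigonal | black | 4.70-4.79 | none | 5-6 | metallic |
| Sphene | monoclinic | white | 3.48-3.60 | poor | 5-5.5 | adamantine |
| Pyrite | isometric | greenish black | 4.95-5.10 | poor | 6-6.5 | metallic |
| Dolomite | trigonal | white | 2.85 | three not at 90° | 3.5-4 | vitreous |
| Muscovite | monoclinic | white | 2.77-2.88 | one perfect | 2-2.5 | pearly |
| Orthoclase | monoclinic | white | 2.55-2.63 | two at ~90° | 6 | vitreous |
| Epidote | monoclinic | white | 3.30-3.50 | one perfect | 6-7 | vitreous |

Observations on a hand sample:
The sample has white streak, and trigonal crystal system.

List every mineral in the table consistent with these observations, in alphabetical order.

Corundum, Dolomite, Quartz, Siderite, Tourmaline

White streak rules out Diamond, Cassiterite, Chromite, Ilmenite, Pyrite.
Trigonal crystal system: leaves Corundum, Siderite, Tourmaline, Quartz, Dolomite.
Remaining candidates: Corundum, Dolomite, Quartz, Siderite, Tourmaline.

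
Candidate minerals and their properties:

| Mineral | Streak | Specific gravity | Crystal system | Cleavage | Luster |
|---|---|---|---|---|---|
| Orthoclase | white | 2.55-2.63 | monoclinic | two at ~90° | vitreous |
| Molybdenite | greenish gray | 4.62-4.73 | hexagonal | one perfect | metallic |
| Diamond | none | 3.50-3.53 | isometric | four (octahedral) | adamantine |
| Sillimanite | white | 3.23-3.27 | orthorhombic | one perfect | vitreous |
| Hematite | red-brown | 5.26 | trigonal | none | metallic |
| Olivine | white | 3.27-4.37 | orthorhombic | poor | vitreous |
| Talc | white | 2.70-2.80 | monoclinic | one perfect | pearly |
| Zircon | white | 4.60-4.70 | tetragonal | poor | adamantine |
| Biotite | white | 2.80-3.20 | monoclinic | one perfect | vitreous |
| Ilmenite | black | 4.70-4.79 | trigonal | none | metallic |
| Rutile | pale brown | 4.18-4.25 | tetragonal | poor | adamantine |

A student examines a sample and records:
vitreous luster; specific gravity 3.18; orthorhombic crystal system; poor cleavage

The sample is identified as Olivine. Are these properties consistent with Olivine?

No

Vitreous luster — matches Olivine (vitreous luster).
Specific gravity 3.18 — Olivine has SG 3.27-4.37; which does not match.
Orthorhombic crystal system — matches Olivine (orthorhombic system).
Poor cleavage — matches Olivine (cleavage poor).
The specific gravity observation rules out Olivine.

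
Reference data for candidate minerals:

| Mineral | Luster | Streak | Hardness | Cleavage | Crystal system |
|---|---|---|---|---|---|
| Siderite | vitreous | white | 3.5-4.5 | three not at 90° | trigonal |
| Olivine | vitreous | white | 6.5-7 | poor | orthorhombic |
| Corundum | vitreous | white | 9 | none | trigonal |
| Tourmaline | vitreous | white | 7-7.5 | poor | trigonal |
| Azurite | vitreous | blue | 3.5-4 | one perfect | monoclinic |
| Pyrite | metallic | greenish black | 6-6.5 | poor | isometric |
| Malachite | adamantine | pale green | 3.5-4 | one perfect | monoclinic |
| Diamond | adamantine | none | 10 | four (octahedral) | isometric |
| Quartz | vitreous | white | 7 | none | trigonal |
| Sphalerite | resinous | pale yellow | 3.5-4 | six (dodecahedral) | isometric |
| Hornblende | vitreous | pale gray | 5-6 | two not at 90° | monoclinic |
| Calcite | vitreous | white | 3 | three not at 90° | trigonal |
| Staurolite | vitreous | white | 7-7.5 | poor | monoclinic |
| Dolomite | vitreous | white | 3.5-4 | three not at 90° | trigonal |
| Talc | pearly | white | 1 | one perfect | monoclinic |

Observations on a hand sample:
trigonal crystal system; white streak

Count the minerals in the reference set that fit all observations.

6

Trigonal crystal system: only Siderite, Corundum, Tourmaline, Quartz, Calcite, Dolomite remain.
White streak: consistent with all remaining minerals.
The minerals that satisfy all observations are Calcite, Corundum, Dolomite, Quartz, Siderite, Tourmaline.
That is 6 minerals.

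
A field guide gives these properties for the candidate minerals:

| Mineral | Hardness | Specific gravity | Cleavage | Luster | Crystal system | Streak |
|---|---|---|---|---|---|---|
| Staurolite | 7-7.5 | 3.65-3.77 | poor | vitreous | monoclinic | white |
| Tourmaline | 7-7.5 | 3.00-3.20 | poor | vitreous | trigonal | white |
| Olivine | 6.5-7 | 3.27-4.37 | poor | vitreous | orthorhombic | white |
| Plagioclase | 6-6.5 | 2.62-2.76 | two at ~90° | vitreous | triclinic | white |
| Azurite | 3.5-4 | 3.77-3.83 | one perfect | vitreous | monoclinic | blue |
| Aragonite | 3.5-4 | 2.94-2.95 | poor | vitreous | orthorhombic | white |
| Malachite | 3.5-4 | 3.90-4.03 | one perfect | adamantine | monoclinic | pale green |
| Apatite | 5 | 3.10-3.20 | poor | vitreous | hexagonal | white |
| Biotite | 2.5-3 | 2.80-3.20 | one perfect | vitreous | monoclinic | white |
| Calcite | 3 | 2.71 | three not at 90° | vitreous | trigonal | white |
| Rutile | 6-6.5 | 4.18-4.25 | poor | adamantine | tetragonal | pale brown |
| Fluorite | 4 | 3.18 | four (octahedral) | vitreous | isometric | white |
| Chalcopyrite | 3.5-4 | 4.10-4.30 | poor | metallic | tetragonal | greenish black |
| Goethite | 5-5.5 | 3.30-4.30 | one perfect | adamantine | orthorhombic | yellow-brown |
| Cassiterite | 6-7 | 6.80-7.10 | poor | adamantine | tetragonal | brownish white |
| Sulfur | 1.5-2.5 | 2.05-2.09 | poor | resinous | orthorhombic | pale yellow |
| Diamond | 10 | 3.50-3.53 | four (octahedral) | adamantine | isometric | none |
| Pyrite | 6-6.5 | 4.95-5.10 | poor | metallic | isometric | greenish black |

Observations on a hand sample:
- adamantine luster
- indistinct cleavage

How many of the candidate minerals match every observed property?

2

Adamantine luster — leaves Malachite, Rutile, Goethite, Cassiterite, Diamond.
Indistinct cleavage — Rutile, Cassiterite remain.
Consistent with every observation: Cassiterite, Rutile.
That is 2 minerals.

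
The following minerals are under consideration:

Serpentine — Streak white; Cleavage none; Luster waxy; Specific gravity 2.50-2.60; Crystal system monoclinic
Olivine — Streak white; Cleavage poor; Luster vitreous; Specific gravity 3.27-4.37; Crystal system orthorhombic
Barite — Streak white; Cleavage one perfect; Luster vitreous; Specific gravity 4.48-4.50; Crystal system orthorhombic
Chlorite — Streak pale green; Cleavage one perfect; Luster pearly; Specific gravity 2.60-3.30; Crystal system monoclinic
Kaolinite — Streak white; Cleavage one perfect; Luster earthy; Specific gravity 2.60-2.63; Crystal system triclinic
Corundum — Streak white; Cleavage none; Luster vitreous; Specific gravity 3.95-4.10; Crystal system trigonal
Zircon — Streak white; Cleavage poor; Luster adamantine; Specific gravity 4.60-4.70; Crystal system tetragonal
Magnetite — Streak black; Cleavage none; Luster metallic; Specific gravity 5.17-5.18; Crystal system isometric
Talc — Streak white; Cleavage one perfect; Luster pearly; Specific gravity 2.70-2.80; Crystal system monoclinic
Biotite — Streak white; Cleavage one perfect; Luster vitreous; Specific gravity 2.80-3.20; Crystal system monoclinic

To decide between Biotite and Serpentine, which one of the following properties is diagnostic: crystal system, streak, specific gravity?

specific gravity

Crystal system: both monoclinic — no difference.
Streak: both white — no difference.
Specific gravity: Biotite 2.80-3.20, Serpentine 2.50-2.60 — these differ.
Only specific gravity differs between Biotite and Serpentine among the listed tests.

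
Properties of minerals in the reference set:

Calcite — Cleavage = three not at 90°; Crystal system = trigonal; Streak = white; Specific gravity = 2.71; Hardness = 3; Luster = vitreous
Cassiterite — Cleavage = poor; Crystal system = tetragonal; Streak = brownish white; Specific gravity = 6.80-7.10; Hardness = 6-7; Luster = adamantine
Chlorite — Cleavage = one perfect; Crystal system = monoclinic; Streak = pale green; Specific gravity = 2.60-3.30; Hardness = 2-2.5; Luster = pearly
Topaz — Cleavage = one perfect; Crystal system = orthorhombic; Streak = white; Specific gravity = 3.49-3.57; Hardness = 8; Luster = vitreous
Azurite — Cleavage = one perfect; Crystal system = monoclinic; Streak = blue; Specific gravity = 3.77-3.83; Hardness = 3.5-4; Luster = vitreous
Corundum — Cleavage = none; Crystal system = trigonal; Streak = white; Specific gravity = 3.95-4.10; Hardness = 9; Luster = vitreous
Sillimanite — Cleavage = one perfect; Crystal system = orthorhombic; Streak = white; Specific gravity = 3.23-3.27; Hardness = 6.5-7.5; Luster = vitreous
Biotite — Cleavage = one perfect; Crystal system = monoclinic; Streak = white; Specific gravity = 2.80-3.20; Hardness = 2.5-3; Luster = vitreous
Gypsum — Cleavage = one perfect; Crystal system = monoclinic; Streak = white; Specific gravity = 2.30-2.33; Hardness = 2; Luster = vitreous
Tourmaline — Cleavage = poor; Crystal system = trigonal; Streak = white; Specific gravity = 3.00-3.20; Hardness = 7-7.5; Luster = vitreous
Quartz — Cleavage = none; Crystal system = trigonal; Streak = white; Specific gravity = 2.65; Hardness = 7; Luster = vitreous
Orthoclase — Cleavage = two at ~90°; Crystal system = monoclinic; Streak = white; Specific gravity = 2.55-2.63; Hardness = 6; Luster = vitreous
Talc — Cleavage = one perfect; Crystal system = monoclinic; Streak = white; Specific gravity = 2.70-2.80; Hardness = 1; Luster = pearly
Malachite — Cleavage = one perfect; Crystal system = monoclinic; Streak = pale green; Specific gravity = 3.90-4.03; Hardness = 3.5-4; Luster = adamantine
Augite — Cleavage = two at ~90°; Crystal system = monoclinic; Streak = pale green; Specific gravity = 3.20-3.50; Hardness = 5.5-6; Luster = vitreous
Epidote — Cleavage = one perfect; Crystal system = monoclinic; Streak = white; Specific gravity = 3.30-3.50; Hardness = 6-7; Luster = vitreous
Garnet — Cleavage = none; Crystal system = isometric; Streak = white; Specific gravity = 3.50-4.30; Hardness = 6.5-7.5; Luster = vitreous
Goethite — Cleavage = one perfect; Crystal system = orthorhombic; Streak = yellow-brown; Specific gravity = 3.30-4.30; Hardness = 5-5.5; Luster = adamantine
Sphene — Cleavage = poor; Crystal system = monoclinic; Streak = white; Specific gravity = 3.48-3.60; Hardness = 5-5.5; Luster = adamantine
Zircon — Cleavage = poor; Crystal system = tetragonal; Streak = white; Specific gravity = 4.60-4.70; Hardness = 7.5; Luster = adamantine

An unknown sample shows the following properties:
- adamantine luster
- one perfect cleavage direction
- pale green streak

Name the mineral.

Adamantine luster: Cassiterite, Malachite, Goethite, Sphene, Zircon remain.
One perfect cleavage direction: Malachite, Goethite remain.
Pale green streak is inconsistent with Goethite.
The only mineral consistent with every observation is Malachite.

Malachite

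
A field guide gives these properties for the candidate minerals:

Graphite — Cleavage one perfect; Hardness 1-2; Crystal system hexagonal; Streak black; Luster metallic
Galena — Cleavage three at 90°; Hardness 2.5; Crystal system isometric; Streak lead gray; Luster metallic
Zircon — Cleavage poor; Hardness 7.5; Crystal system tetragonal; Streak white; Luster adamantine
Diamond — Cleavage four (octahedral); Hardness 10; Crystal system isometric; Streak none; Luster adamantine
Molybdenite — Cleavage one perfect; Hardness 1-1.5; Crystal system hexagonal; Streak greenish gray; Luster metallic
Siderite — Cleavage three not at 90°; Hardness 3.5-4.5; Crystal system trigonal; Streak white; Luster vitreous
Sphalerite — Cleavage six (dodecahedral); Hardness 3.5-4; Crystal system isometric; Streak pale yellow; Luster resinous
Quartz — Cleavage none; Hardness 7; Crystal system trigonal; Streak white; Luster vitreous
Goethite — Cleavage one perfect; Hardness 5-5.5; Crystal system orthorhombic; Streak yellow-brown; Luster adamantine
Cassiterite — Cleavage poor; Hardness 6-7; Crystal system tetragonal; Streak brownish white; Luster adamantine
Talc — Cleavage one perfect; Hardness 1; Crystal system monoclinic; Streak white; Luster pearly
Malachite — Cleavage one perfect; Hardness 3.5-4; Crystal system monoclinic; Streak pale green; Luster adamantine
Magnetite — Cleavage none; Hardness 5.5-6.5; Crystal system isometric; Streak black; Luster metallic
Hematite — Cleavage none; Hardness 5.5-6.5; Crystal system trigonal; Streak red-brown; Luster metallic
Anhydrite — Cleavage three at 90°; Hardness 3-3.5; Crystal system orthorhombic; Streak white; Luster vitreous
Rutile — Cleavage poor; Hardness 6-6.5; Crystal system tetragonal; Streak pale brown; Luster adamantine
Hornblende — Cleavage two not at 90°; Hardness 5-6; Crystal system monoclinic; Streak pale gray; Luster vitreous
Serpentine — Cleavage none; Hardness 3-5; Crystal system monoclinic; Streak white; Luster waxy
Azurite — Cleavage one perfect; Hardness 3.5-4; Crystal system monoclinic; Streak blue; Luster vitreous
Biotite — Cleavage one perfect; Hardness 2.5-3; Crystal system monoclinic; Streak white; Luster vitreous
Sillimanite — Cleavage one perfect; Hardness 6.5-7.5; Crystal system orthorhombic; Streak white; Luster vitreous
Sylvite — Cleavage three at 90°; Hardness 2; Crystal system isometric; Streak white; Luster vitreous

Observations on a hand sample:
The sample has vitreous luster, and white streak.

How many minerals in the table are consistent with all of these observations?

Vitreous luster: only Siderite, Quartz, Anhydrite, Hornblende, Azurite, Biotite, Sillimanite, Sylvite remain.
White streak rules out Hornblende, Azurite.
The minerals that satisfy all observations are Anhydrite, Biotite, Quartz, Siderite, Sillimanite, Sylvite.
That is 6 minerals.

6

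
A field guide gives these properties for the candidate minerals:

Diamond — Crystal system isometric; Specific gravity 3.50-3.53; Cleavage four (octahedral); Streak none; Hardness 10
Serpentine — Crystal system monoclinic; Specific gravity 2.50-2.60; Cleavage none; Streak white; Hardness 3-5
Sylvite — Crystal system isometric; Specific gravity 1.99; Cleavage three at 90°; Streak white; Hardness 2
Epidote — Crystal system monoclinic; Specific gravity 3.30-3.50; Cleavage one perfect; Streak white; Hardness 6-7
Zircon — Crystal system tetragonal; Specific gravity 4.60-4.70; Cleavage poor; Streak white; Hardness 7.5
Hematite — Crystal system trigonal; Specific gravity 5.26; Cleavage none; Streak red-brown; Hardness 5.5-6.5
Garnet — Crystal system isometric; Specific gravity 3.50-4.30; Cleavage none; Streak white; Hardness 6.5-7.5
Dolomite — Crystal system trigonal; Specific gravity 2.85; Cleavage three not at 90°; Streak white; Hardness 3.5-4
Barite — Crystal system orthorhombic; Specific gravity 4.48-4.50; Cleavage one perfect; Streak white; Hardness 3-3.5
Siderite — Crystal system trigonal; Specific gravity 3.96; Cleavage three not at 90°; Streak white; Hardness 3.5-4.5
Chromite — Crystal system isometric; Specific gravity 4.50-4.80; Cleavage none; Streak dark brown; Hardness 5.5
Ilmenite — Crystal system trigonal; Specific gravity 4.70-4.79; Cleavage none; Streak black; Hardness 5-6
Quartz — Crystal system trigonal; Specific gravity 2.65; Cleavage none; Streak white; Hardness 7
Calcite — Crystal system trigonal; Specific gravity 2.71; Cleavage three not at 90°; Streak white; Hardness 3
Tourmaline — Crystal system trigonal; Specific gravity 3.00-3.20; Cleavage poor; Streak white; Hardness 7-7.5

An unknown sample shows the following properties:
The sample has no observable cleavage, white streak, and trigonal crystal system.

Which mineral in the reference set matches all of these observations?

Quartz

No observable cleavage — leaves Serpentine, Hematite, Garnet, Chromite, Ilmenite, Quartz.
White streak eliminates Hematite, Chromite, Ilmenite.
Trigonal crystal system — only Quartz remains.
The only mineral consistent with every observation is Quartz.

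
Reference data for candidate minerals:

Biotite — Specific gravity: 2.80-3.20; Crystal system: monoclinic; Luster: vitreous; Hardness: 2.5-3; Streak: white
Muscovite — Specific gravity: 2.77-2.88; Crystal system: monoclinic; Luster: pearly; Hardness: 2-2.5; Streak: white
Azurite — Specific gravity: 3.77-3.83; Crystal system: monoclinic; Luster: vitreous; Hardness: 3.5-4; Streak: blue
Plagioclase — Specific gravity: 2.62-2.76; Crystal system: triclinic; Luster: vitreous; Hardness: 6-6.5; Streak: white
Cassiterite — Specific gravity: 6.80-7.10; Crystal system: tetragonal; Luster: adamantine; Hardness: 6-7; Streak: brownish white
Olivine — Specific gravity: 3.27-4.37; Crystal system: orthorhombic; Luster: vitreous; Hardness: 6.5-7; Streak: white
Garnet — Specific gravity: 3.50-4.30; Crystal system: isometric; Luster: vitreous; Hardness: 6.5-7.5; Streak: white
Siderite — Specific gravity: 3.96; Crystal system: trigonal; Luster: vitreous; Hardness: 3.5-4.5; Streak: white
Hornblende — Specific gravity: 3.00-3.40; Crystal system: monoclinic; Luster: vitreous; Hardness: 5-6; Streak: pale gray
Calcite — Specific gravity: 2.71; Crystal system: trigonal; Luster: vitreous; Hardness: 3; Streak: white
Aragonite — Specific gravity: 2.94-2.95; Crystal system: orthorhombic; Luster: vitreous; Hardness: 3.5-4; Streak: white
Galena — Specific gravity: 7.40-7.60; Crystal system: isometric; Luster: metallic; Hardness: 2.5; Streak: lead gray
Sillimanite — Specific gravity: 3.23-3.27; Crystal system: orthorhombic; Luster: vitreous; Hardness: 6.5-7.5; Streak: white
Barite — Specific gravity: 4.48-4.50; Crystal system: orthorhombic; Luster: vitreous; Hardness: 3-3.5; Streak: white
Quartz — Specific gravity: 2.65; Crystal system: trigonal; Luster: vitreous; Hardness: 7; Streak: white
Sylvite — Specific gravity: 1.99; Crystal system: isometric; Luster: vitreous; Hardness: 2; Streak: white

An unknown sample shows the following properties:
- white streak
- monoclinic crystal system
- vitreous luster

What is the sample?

White streak is inconsistent with Azurite, Cassiterite, Hornblende, Galena.
Monoclinic crystal system — leaves Biotite, Muscovite.
Vitreous luster excludes Muscovite.
The only mineral consistent with every observation is Biotite.

Biotite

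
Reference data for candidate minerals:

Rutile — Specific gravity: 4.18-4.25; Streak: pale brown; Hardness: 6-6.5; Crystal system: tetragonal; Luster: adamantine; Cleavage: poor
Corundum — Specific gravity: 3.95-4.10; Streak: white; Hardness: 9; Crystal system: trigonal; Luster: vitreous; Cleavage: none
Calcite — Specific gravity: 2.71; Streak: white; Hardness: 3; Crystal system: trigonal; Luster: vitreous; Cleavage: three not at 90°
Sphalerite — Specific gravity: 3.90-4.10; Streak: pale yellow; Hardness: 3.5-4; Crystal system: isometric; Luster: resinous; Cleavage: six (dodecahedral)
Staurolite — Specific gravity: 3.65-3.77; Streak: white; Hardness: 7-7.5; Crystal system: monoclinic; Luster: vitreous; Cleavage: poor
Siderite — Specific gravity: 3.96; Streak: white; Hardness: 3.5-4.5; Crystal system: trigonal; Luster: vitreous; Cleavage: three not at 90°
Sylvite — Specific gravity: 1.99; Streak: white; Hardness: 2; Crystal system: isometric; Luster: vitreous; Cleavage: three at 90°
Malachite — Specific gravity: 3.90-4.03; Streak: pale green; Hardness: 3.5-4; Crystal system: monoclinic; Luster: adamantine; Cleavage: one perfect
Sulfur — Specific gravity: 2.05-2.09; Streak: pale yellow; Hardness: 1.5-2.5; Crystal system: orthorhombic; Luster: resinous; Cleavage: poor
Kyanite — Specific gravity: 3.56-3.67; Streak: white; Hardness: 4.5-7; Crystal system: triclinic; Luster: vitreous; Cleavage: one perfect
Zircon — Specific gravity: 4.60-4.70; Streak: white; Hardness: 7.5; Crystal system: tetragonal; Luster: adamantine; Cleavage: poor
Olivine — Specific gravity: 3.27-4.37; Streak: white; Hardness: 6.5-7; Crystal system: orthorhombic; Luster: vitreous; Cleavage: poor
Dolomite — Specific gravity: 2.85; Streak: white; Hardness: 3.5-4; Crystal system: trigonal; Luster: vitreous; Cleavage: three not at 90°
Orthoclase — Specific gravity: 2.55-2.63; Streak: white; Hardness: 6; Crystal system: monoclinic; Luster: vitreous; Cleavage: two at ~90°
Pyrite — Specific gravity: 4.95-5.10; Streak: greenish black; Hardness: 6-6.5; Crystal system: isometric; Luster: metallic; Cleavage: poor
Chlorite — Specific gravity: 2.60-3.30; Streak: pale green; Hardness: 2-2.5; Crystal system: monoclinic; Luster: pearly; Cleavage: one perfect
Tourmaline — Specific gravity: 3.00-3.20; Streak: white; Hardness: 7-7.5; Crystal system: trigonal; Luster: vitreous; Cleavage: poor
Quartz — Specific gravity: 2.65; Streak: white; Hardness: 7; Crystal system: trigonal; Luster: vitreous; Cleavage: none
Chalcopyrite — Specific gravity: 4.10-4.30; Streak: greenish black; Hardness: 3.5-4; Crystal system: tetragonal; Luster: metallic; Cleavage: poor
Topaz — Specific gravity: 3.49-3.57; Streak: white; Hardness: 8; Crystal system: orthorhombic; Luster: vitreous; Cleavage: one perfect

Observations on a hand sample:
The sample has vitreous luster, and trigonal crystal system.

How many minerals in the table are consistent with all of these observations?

6

Vitreous luster: Corundum, Calcite, Staurolite, Siderite, Sylvite, Kyanite, Olivine, Dolomite, Orthoclase, Tourmaline, Quartz, Topaz remain.
Trigonal crystal system eliminates Staurolite, Sylvite, Kyanite, Olivine, Orthoclase, Topaz.
Remaining candidates: Calcite, Corundum, Dolomite, Quartz, Siderite, Tourmaline.
That is 6 minerals.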